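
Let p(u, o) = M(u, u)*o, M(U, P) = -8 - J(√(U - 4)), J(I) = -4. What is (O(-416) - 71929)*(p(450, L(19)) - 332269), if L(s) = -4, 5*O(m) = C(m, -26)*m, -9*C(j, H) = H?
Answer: 119892424457/5 ≈ 2.3978e+10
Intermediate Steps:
C(j, H) = -H/9
O(m) = 26*m/45 (O(m) = ((-⅑*(-26))*m)/5 = (26*m/9)/5 = 26*m/45)
M(U, P) = -4 (M(U, P) = -8 - 1*(-4) = -8 + 4 = -4)
p(u, o) = -4*o
(O(-416) - 71929)*(p(450, L(19)) - 332269) = ((26/45)*(-416) - 71929)*(-4*(-4) - 332269) = (-10816/45 - 71929)*(16 - 332269) = -3247621/45*(-332253) = 119892424457/5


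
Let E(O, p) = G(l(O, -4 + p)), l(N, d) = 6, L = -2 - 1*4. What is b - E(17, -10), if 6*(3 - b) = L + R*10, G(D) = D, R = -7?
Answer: 29/3 ≈ 9.6667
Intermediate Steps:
L = -6 (L = -2 - 4 = -6)
E(O, p) = 6
b = 47/3 (b = 3 - (-6 - 7*10)/6 = 3 - (-6 - 70)/6 = 3 - ⅙*(-76) = 3 + 38/3 = 47/3 ≈ 15.667)
b - E(17, -10) = 47/3 - 1*6 = 47/3 - 6 = 29/3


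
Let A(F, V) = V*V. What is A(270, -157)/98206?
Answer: 24649/98206 ≈ 0.25099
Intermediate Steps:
A(F, V) = V²
A(270, -157)/98206 = (-157)²/98206 = 24649*(1/98206) = 24649/98206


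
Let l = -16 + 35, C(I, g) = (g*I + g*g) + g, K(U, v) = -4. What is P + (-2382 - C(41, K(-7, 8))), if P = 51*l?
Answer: -1261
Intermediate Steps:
C(I, g) = g + g**2 + I*g (C(I, g) = (I*g + g**2) + g = (g**2 + I*g) + g = g + g**2 + I*g)
l = 19
P = 969 (P = 51*19 = 969)
P + (-2382 - C(41, K(-7, 8))) = 969 + (-2382 - (-4)*(1 + 41 - 4)) = 969 + (-2382 - (-4)*38) = 969 + (-2382 - 1*(-152)) = 969 + (-2382 + 152) = 969 - 2230 = -1261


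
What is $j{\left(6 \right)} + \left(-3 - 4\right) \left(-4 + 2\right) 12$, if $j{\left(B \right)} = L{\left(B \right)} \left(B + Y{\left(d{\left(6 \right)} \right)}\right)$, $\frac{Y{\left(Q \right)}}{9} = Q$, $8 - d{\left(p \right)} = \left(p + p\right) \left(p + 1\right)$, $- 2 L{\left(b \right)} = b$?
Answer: $2202$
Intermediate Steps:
$L{\left(b \right)} = - \frac{b}{2}$
$d{\left(p \right)} = 8 - 2 p \left(1 + p\right)$ ($d{\left(p \right)} = 8 - \left(p + p\right) \left(p + 1\right) = 8 - 2 p \left(1 + p\right)$)
$Y{\left(Q \right)} = 9 Q$
$j{\left(B \right)} = - \frac{B \left(-684 + B\right)}{2}$ ($j{\left(B \right)} = - \frac{B}{2} \left(B + 9 \left(8 - 12 - 2 \cdot 6^{2}\right)\right) = - \frac{B}{2} \left(B + 9 \left(8 - 12 - 72\right)\right) = - \frac{B}{2} \left(B + 9 \left(-76\right)\right) = - \frac{B}{2} \left(B - 684\right) = - \frac{B}{2} \left(-684 + B\right) = - \frac{B \left(-684 + B\right)}{2}$)
$j{\left(6 \right)} + \left(-3 - 4\right) \left(-4 + 2\right) 12 = \frac{1}{2} \cdot 6 \left(684 - 6\right) + \left(-3 - 4\right) \left(-4 + 2\right) 12 = \frac{1}{2} \cdot 6 \left(684 - 6\right) + \left(-7\right) \left(-2\right) 12 = \frac{1}{2} \cdot 6 \cdot 678 + 14 \cdot 12 = 2034 + 168 = 2202$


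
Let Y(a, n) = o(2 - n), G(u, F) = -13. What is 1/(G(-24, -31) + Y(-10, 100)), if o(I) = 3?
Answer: -1/10 ≈ -0.10000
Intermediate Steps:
Y(a, n) = 3
1/(G(-24, -31) + Y(-10, 100)) = 1/(-13 + 3) = 1/(-10) = -1/10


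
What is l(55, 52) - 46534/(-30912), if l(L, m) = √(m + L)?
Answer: 23267/15456 + √107 ≈ 11.849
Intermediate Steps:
l(L, m) = √(L + m)
l(55, 52) - 46534/(-30912) = √(55 + 52) - 46534/(-30912) = √107 - 46534*(-1/30912) = √107 + 23267/15456 = 23267/15456 + √107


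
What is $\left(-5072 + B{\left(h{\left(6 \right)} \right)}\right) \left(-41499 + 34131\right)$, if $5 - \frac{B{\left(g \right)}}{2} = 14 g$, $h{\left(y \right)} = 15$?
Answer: $40391376$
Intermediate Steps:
$B{\left(g \right)} = 10 - 28 g$ ($B{\left(g \right)} = 10 - 2 \cdot 14 g = 10 - 28 g$)
$\left(-5072 + B{\left(h{\left(6 \right)} \right)}\right) \left(-41499 + 34131\right) = \left(-5072 + \left(10 - 420\right)\right) \left(-41499 + 34131\right) = \left(-5072 + \left(10 - 420\right)\right) \left(-7368\right) = \left(-5072 - 410\right) \left(-7368\right) = \left(-5482\right) \left(-7368\right) = 40391376$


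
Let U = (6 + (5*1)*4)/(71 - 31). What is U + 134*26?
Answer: 69693/20 ≈ 3484.6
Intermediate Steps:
U = 13/20 (U = (6 + 5*4)/40 = (6 + 20)*(1/40) = 26*(1/40) = 13/20 ≈ 0.65000)
U + 134*26 = 13/20 + 134*26 = 13/20 + 3484 = 69693/20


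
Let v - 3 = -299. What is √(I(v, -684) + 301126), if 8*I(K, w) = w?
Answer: √1204162/2 ≈ 548.67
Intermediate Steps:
v = -296 (v = 3 - 299 = -296)
I(K, w) = w/8
√(I(v, -684) + 301126) = √((⅛)*(-684) + 301126) = √(-171/2 + 301126) = √(602081/2) = √1204162/2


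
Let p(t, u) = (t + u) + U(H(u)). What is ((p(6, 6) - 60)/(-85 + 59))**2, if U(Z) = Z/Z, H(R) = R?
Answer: 2209/676 ≈ 3.2677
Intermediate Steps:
U(Z) = 1
p(t, u) = 1 + t + u (p(t, u) = (t + u) + 1 = 1 + t + u)
((p(6, 6) - 60)/(-85 + 59))**2 = (((1 + 6 + 6) - 60)/(-85 + 59))**2 = ((13 - 60)/(-26))**2 = (-47*(-1/26))**2 = (47/26)**2 = 2209/676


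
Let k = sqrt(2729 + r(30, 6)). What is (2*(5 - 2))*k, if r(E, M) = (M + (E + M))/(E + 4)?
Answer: 6*sqrt(789038)/17 ≈ 313.51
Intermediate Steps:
r(E, M) = (E + 2*M)/(4 + E)
k = sqrt(789038)/17 (k = sqrt(2729 + (30 + 2*6)/(4 + 30)) = sqrt(2729 + (30 + 12)/34) = sqrt(2729 + (1/34)*42) = sqrt(2729 + 21/17) = sqrt(46414/17) = sqrt(789038)/17 ≈ 52.252)
(2*(5 - 2))*k = (2*(5 - 2))*(sqrt(789038)/17) = (2*3)*(sqrt(789038)/17) = 6*(sqrt(789038)/17) = 6*sqrt(789038)/17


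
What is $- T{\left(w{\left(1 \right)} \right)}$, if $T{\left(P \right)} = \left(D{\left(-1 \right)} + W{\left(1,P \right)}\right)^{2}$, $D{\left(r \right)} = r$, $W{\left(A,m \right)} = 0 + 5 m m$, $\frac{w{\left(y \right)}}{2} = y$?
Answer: $-361$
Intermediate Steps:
$w{\left(y \right)} = 2 y$
$W{\left(A,m \right)} = 5 m^{2}$ ($W{\left(A,m \right)} = 0 + 5 m^{2} = 5 m^{2}$)
$T{\left(P \right)} = \left(-1 + 5 P^{2}\right)^{2}$
$- T{\left(w{\left(1 \right)} \right)} = - \left(-1 + 5 \left(2 \cdot 1\right)^{2}\right)^{2} = - \left(-1 + 5 \cdot 2^{2}\right)^{2} = - \left(-1 + 5 \cdot 4\right)^{2} = - \left(-1 + 20\right)^{2} = - 19^{2} = \left(-1\right) 361 = -361$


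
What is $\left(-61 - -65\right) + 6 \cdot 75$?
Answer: $454$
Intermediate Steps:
$\left(-61 - -65\right) + 6 \cdot 75 = \left(-61 + 65\right) + 450 = 4 + 450 = 454$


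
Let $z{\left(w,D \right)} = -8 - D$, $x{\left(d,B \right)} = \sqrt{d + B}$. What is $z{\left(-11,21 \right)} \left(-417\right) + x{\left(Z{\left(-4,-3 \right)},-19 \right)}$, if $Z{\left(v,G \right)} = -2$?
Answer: $12093 + i \sqrt{21} \approx 12093.0 + 4.5826 i$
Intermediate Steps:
$x{\left(d,B \right)} = \sqrt{B + d}$
$z{\left(-11,21 \right)} \left(-417\right) + x{\left(Z{\left(-4,-3 \right)},-19 \right)} = \left(-8 - 21\right) \left(-417\right) + \sqrt{-19 - 2} = \left(-8 - 21\right) \left(-417\right) + \sqrt{-21} = \left(-29\right) \left(-417\right) + i \sqrt{21} = 12093 + i \sqrt{21}$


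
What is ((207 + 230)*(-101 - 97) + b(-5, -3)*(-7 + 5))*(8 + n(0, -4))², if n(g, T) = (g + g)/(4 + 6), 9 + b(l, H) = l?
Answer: -5535872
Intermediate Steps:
b(l, H) = -9 + l
n(g, T) = g/5 (n(g, T) = (2*g)/10 = (2*g)*(⅒) = g/5)
((207 + 230)*(-101 - 97) + b(-5, -3)*(-7 + 5))*(8 + n(0, -4))² = ((207 + 230)*(-101 - 97) + (-9 - 5)*(-7 + 5))*(8 + (⅕)*0)² = (437*(-198) - 14*(-2))*(8 + 0)² = (-86526 + 28)*8² = -86498*64 = -5535872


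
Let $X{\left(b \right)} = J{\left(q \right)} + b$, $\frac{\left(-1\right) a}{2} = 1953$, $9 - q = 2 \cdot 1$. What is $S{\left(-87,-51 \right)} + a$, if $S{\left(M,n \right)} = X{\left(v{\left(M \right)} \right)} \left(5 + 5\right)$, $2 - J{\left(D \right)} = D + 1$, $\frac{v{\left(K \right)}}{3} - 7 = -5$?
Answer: $-3906$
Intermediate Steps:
$v{\left(K \right)} = 6$ ($v{\left(K \right)} = 21 + 3 \left(-5\right) = 21 - 15 = 6$)
$q = 7$ ($q = 9 - 2 \cdot 1 = 9 - 2 = 7$)
$J{\left(D \right)} = 1 - D$ ($J{\left(D \right)} = 2 - \left(D + 1\right) = 2 - \left(1 + D\right) = 1 - D$)
$a = -3906$ ($a = \left(-2\right) 1953 = -3906$)
$X{\left(b \right)} = -6 + b$ ($X{\left(b \right)} = \left(1 - 7\right) + b = -6 + b$)
$S{\left(M,n \right)} = 0$ ($S{\left(M,n \right)} = \left(-6 + 6\right) \left(5 + 5\right) = 0 \cdot 10 = 0$)
$S{\left(-87,-51 \right)} + a = 0 - 3906 = -3906$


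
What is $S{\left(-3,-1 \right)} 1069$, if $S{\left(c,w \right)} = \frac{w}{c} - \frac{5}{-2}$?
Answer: $\frac{18173}{6} \approx 3028.8$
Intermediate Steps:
$S{\left(c,w \right)} = \frac{5}{2} + \frac{w}{c}$ ($S{\left(c,w \right)} = \frac{w}{c} - - \frac{5}{2} = \frac{w}{c} + \frac{5}{2} = \frac{5}{2} + \frac{w}{c}$)
$S{\left(-3,-1 \right)} 1069 = \left(\frac{5}{2} - \frac{1}{-3}\right) 1069 = \left(\frac{5}{2} - - \frac{1}{3}\right) 1069 = \left(\frac{5}{2} + \frac{1}{3}\right) 1069 = \frac{17}{6} \cdot 1069 = \frac{18173}{6}$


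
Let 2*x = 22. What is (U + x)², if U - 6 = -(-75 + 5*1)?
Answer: 7569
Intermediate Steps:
U = 76 (U = 6 - (-75 + 5*1) = 6 - (-75 + 5) = 6 - 1*(-70) = 6 + 70 = 76)
x = 11 (x = (½)*22 = 11)
(U + x)² = (76 + 11)² = 87² = 7569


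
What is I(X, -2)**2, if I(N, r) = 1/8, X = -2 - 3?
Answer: 1/64 ≈ 0.015625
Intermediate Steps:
X = -5
I(N, r) = 1/8
I(X, -2)**2 = (1/8)**2 = 1/64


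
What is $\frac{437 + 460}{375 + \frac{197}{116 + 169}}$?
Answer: $\frac{255645}{107072} \approx 2.3876$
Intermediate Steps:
$\frac{437 + 460}{375 + \frac{197}{116 + 169}} = \frac{897}{375 + \frac{197}{285}} = \frac{897}{\frac{107072}{285}} = 897 \cdot \frac{285}{107072} = \frac{255645}{107072}$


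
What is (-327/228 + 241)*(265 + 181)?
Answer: 4060161/38 ≈ 1.0685e+5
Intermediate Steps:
(-327/228 + 241)*(265 + 181) = (-327*1/228 + 241)*446 = (-109/76 + 241)*446 = (18207/76)*446 = 4060161/38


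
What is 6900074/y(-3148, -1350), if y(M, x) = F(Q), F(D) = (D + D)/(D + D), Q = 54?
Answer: 6900074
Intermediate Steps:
F(D) = 1 (F(D) = (2*D)/((2*D)) = (2*D)*(1/(2*D)) = 1)
y(M, x) = 1
6900074/y(-3148, -1350) = 6900074/1 = 6900074*1 = 6900074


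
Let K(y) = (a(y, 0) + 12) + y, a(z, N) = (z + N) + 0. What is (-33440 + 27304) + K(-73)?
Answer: -6270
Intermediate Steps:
a(z, N) = N + z (a(z, N) = (N + z) + 0 = N + z)
K(y) = 12 + 2*y (K(y) = ((0 + y) + 12) + y = (y + 12) + y = (12 + y) + y = 12 + 2*y)
(-33440 + 27304) + K(-73) = (-33440 + 27304) + (12 + 2*(-73)) = -6136 + (12 - 146) = -6136 - 134 = -6270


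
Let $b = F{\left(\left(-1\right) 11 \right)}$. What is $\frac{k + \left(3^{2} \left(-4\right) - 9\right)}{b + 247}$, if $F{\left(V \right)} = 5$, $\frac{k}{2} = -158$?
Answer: $- \frac{361}{252} \approx -1.4325$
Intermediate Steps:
$k = -316$ ($k = 2 \left(-158\right) = -316$)
$b = 5$
$\frac{k + \left(3^{2} \left(-4\right) - 9\right)}{b + 247} = \frac{-316 + \left(3^{2} \left(-4\right) - 9\right)}{5 + 247} = \frac{-316 + \left(9 \left(-4\right) - 9\right)}{252} = \left(-316 - 45\right) \frac{1}{252} = \left(-361\right) \frac{1}{252} = - \frac{361}{252}$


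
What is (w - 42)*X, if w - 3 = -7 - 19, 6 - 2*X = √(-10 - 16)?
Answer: -195 + 65*I*√26/2 ≈ -195.0 + 165.72*I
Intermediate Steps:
X = 3 - I*√26/2 (X = 3 - √(-10 - 16)/2 = 3 - I*√26/2 ≈ 3.0 - 2.5495*I)
w = -23 (w = 3 + (-7 - 19) = 3 - 26 = -23)
(w - 42)*X = (-23 - 42)*(3 - I*√26/2) = -65*(3 - I*√26/2) = -195 + 65*I*√26/2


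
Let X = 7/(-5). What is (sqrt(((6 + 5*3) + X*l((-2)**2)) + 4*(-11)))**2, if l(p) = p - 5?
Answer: -108/5 ≈ -21.600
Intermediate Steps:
l(p) = -5 + p
X = -7/5 (X = 7*(-1/5) = -7/5 ≈ -1.4000)
(sqrt(((6 + 5*3) + X*l((-2)**2)) + 4*(-11)))**2 = (sqrt(((6 + 5*3) - 7*(-5 + (-2)**2)/5) + 4*(-11)))**2 = (sqrt(((6 + 15) - 7*(-5 + 4)/5) - 44))**2 = (sqrt((21 - 7/5*(-1)) - 44))**2 = (sqrt((21 + 7/5) - 44))**2 = (sqrt(112/5 - 44))**2 = (sqrt(-108/5))**2 = (6*I*sqrt(15)/5)**2 = -108/5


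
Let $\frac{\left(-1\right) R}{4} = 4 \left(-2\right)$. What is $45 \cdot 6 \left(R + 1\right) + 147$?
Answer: $9057$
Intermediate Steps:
$R = 32$ ($R = - 4 \cdot 4 \left(-2\right) = \left(-4\right) \left(-8\right) = 32$)
$45 \cdot 6 \left(R + 1\right) + 147 = 45 \cdot 6 \left(32 + 1\right) + 147 = 45 \cdot 6 \cdot 33 + 147 = 45 \cdot 198 + 147 = 8910 + 147 = 9057$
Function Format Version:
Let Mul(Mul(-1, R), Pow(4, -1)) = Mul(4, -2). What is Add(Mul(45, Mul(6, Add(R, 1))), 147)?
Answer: 9057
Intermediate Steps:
R = 32 (R = Mul(-4, Mul(4, -2)) = Mul(-4, -8) = 32)
Add(Mul(45, Mul(6, Add(R, 1))), 147) = Add(Mul(45, Mul(6, Add(32, 1))), 147) = Add(Mul(45, Mul(6, 33)), 147) = Add(Mul(45, 198), 147) = Add(8910, 147) = 9057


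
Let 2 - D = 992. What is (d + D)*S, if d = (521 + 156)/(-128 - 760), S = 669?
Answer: -196194731/296 ≈ -6.6282e+5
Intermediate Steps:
D = -990 (D = 2 - 1*992 = 2 - 992 = -990)
d = -677/888 (d = 677/(-888) = 677*(-1/888) = -677/888 ≈ -0.76239)
(d + D)*S = (-677/888 - 990)*669 = -879797/888*669 = -196194731/296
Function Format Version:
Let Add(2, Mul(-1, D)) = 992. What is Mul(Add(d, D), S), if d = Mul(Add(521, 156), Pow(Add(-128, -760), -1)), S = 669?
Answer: Rational(-196194731, 296) ≈ -6.6282e+5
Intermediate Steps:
D = -990 (D = Add(2, Mul(-1, 992)) = Add(2, -992) = -990)
d = Rational(-677, 888) (d = Mul(677, Pow(-888, -1)) = Mul(677, Rational(-1, 888)) = Rational(-677, 888) ≈ -0.76239)
Mul(Add(d, D), S) = Mul(Add(Rational(-677, 888), -990), 669) = Mul(Rational(-879797, 888), 669) = Rational(-196194731, 296)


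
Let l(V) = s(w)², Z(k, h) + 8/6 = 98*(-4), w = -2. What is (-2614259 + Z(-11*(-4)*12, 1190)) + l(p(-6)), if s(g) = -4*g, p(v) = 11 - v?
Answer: -7843765/3 ≈ -2.6146e+6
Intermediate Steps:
Z(k, h) = -1180/3 (Z(k, h) = -4/3 + 98*(-4) = -4/3 - 392 = -1180/3)
l(V) = 64 (l(V) = (-4*(-2))² = 8² = 64)
(-2614259 + Z(-11*(-4)*12, 1190)) + l(p(-6)) = (-2614259 - 1180/3) + 64 = -7843957/3 + 64 = -7843765/3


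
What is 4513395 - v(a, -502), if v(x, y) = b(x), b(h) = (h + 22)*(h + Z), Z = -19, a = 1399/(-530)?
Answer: 1267930338909/280900 ≈ 4.5138e+6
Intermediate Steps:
a = -1399/530 (a = 1399*(-1/530) = -1399/530 ≈ -2.6396)
b(h) = (-19 + h)*(22 + h) (b(h) = (h + 22)*(h - 19) = (22 + h)*(-19 + h) = (-19 + h)*(22 + h))
v(x, y) = -418 + x² + 3*x
4513395 - v(a, -502) = 4513395 - (-418 + (-1399/530)² + 3*(-1399/530)) = 4513395 - (-418 + 1957201/280900 - 4197/530) = 4513395 - 1*(-117683409/280900) = 4513395 + 117683409/280900 = 1267930338909/280900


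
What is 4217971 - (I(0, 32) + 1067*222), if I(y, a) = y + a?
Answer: 3981065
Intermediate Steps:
I(y, a) = a + y
4217971 - (I(0, 32) + 1067*222) = 4217971 - ((32 + 0) + 1067*222) = 4217971 - (32 + 236874) = 4217971 - 1*236906 = 4217971 - 236906 = 3981065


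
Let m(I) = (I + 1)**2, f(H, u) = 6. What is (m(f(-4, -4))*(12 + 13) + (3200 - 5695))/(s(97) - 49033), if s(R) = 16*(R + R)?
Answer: 1270/45929 ≈ 0.027651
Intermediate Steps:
m(I) = (1 + I)**2
s(R) = 32*R (s(R) = 16*(2*R) = 32*R)
(m(f(-4, -4))*(12 + 13) + (3200 - 5695))/(s(97) - 49033) = ((1 + 6)**2*(12 + 13) + (3200 - 5695))/(32*97 - 49033) = (7**2*25 - 2495)/(3104 - 49033) = (49*25 - 2495)/(-45929) = (1225 - 2495)*(-1/45929) = -1270*(-1/45929) = 1270/45929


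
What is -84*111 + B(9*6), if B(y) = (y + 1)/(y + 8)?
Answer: -578033/62 ≈ -9323.1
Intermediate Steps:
B(y) = (1 + y)/(8 + y)
-84*111 + B(9*6) = -84*111 + (1 + 9*6)/(8 + 9*6) = -9324 + (1 + 54)/(8 + 54) = -9324 + 55/62 = -578033/62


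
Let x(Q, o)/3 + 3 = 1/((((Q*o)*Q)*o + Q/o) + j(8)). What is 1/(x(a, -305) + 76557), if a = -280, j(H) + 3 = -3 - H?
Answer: 444882759202/34054885451394879 ≈ 1.3064e-5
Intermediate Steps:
j(H) = -6 - H (j(H) = -3 + (-3 - H) = -6 - H)
x(Q, o) = -9 + 3/(-14 + Q/o + Q**2*o**2) (x(Q, o) = -9 + 3/((((Q*o)*Q)*o + Q/o) + (-6 - 1*8)) = -9 + 3/(((o*Q**2)*o + Q/o) + (-6 - 8)) = -9 + 3/((Q**2*o**2 + Q/o) - 14) = -9 + 3/((Q/o + Q**2*o**2) - 14) = -9 + 3/(-14 + Q/o + Q**2*o**2))
1/(x(a, -305) + 76557) = 1/(3*(-3*(-280) + 43*(-305) - 3*(-280)**2*(-305)**3)/(-280 - 14*(-305) + (-280)**2*(-305)**3) + 76557) = 1/(3*(840 - 13115 - 3*78400*(-28372625))/(-280 + 4270 + 78400*(-28372625)) + 76557) = 1/(3*(840 - 13115 + 6673241400000)/(-280 + 4270 - 2224413800000) + 76557) = 1/(3*6673241387725/(-2224413796010) + 76557) = 1/(3*(-1/2224413796010)*6673241387725 + 76557) = 1/(-4003944832635/444882759202 + 76557) = 1/(34054885451394879/444882759202) = 444882759202/34054885451394879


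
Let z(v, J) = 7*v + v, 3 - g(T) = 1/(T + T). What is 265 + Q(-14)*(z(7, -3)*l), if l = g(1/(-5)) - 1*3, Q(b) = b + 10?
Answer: -295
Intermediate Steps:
Q(b) = 10 + b
g(T) = 3 - 1/(2*T) (g(T) = 3 - 1/(T + T) = 3 - 1/(2*T))
z(v, J) = 8*v
l = 5/2 (l = (3 - 1/(2*(1/(-5)))) - 1*3 = (3 - 1/(2*(-⅕))) - 3 = (3 - ½*(-5)) - 3 = (3 + 5/2) - 3 = 11/2 - 3 = 5/2 ≈ 2.5000)
265 + Q(-14)*(z(7, -3)*l) = 265 + (10 - 14)*((8*7)*(5/2)) = 265 - 224*5/2 = 265 - 4*140 = 265 - 560 = -295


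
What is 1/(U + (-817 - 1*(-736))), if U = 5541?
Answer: 1/5460 ≈ 0.00018315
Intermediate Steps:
1/(U + (-817 - 1*(-736))) = 1/(5541 + (-817 - 1*(-736))) = 1/(5541 + (-817 + 736)) = 1/(5541 - 81) = 1/5460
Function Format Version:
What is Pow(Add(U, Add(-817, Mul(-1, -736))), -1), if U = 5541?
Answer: Rational(1, 5460) ≈ 0.00018315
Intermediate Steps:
Pow(Add(U, Add(-817, Mul(-1, -736))), -1) = Pow(Add(5541, Add(-817, Mul(-1, -736))), -1) = Pow(Add(5541, Add(-817, 736)), -1) = Pow(Add(5541, -81), -1) = Pow(5460, -1) = Rational(1, 5460)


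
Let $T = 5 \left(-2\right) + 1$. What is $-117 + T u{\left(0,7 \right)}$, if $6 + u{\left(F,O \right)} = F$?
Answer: $-63$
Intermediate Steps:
$u{\left(F,O \right)} = -6 + F$
$T = -9$ ($T = -10 + 1 = -9$)
$-117 + T u{\left(0,7 \right)} = -117 - 9 \left(-6 + 0\right) = -117 - -54 = -117 + 54 = -63$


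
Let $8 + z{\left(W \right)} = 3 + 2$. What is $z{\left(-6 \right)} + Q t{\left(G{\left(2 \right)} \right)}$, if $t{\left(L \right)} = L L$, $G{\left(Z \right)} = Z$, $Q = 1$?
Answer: $1$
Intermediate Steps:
$z{\left(W \right)} = -3$ ($z{\left(W \right)} = -8 + \left(3 + 2\right) = -8 + 5 = -3$)
$t{\left(L \right)} = L^{2}$
$z{\left(-6 \right)} + Q t{\left(G{\left(2 \right)} \right)} = -3 + 1 \cdot 2^{2} = -3 + 1 \cdot 4 = -3 + 4 = 1$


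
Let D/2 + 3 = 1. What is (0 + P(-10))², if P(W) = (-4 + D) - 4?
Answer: 144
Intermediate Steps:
D = -4 (D = -6 + 2*1 = -6 + 2 = -4)
P(W) = -12 (P(W) = (-4 - 4) - 4 = -8 - 4 = -12)
(0 + P(-10))² = (0 - 12)² = (-12)² = 144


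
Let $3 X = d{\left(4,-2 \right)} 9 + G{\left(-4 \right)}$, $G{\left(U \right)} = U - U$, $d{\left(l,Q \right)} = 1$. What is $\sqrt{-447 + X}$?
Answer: $2 i \sqrt{111} \approx 21.071 i$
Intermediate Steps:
$G{\left(U \right)} = 0$
$X = 3$ ($X = \frac{1 \cdot 9 + 0}{3} = \frac{9 + 0}{3} = \frac{1}{3} \cdot 9 = 3$)
$\sqrt{-447 + X} = \sqrt{-447 + 3} = \sqrt{-444} = 2 i \sqrt{111}$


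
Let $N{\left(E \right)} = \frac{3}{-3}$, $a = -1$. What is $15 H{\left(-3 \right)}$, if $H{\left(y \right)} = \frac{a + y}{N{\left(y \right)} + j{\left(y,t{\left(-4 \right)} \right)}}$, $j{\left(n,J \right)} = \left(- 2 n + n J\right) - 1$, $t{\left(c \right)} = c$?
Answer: $- \frac{15}{4} \approx -3.75$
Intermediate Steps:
$N{\left(E \right)} = -1$ ($N{\left(E \right)} = 3 \left(- \frac{1}{3}\right) = -1$)
$j{\left(n,J \right)} = -1 - 2 n + J n$ ($j{\left(n,J \right)} = \left(- 2 n + J n\right) - 1 = -1 - 2 n + J n$)
$H{\left(y \right)} = \frac{-1 + y}{-2 - 6 y}$ ($H{\left(y \right)} = \frac{-1 + y}{-1 - \left(1 + 6 y\right)} = \frac{-1 + y}{-2 - 6 y}$)
$15 H{\left(-3 \right)} = 15 \frac{1 - -3}{2 \left(1 + 3 \left(-3\right)\right)} = 15 \frac{1 + 3}{2 \left(1 - 9\right)} = 15 \cdot \frac{1}{2} \frac{1}{-8} \cdot 4 = 15 \cdot \frac{1}{2} \left(- \frac{1}{8}\right) 4 = 15 \left(- \frac{1}{4}\right) = - \frac{15}{4}$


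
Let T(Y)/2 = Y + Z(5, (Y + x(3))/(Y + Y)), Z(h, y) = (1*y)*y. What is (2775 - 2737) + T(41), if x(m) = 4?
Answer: 405465/3362 ≈ 120.60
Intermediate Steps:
Z(h, y) = y² (Z(h, y) = y*y = y²)
T(Y) = 2*Y + (4 + Y)²/(2*Y²) (T(Y) = 2*(Y + ((Y + 4)/(Y + Y))²) = 2*(Y + ((4 + Y)/((2*Y)))²) = 2*(Y + ((4 + Y)*(1/(2*Y)))²) = 2*(Y + ((4 + Y)/(2*Y))²) = 2*(Y + (4 + Y)²/(4*Y²)) = 2*Y + (4 + Y)²/(2*Y²))
(2775 - 2737) + T(41) = (2775 - 2737) + (2*41 + (½)*(4 + 41)²/41²) = 38 + (82 + (½)*(1/1681)*45²) = 38 + (82 + (½)*(1/1681)*2025) = 38 + (82 + 2025/3362) = 38 + 277709/3362 = 405465/3362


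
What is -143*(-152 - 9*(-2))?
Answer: 19162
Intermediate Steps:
-143*(-152 - 9*(-2)) = -143*(-152 + 18) = -143*(-134) = 19162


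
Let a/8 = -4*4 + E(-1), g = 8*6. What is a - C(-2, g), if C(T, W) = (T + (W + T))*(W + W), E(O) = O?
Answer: -4360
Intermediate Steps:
g = 48
C(T, W) = 2*W*(W + 2*T) (C(T, W) = (T + (T + W))*(2*W) = (W + 2*T)*(2*W) = 2*W*(W + 2*T))
a = -136 (a = 8*(-4*4 - 1) = 8*(-16 - 1) = 8*(-17) = -136)
a - C(-2, g) = -136 - 2*48*(48 + 2*(-2)) = -136 - 2*48*(48 - 4) = -136 - 2*48*44 = -136 - 1*4224 = -136 - 4224 = -4360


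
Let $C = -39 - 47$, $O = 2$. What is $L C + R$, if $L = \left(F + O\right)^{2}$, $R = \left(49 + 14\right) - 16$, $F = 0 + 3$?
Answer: $-2103$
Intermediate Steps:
$F = 3$
$R = 47$ ($R = 63 - 16 = 47$)
$C = -86$ ($C = -39 - 47 = -86$)
$L = 25$ ($L = \left(3 + 2\right)^{2} = 5^{2} = 25$)
$L C + R = 25 \left(-86\right) + 47 = -2150 + 47 = -2103$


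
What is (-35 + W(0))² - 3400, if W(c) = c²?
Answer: -2175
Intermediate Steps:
(-35 + W(0))² - 3400 = (-35 + 0²)² - 3400 = (-35 + 0)² - 3400 = (-35)² - 3400 = 1225 - 3400 = -2175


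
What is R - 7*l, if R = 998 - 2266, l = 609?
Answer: -5531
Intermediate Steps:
R = -1268
R - 7*l = -1268 - 7*609 = -1268 - 4263 = -5531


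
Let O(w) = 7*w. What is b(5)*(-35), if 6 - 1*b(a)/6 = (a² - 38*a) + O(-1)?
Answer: -37380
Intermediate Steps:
b(a) = 78 - 6*a² + 228*a (b(a) = 36 - 6*((a² - 38*a) + 7*(-1)) = 36 - 6*((a² - 38*a) - 7) = 36 - 6*(-7 + a² - 38*a) = 36 + (42 - 6*a² + 228*a) = 78 - 6*a² + 228*a)
b(5)*(-35) = (78 - 6*5² + 228*5)*(-35) = (78 - 6*25 + 1140)*(-35) = (78 - 150 + 1140)*(-35) = 1068*(-35) = -37380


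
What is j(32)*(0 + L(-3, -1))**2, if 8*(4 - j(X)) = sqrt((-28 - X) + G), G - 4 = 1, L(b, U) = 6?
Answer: 144 - 9*I*sqrt(55)/2 ≈ 144.0 - 33.373*I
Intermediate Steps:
G = 5 (G = 4 + 1 = 5)
j(X) = 4 - sqrt(-23 - X)/8 (j(X) = 4 - sqrt((-28 - X) + 5)/8 = 4 - sqrt(-23 - X)/8)
j(32)*(0 + L(-3, -1))**2 = (4 - sqrt(-23 - 1*32)/8)*(0 + 6)**2 = (4 - sqrt(-23 - 32)/8)*6**2 = (4 - I*sqrt(55)/8)*36 = 144 - 9*I*sqrt(55)/2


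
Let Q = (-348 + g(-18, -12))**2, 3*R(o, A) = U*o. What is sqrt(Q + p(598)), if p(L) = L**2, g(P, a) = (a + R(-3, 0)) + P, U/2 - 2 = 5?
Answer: 2*sqrt(127817) ≈ 715.03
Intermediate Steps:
U = 14 (U = 4 + 2*5 = 4 + 10 = 14)
R(o, A) = 14*o/3 (R(o, A) = (14*o)/3 = 14*o/3)
g(P, a) = -14 + P + a (g(P, a) = (a + (14/3)*(-3)) + P = (a - 14) + P = (-14 + a) + P = -14 + P + a)
Q = 153664 (Q = (-348 + (-14 - 18 - 12))**2 = (-348 - 44)**2 = (-392)**2 = 153664)
sqrt(Q + p(598)) = sqrt(153664 + 598**2) = sqrt(153664 + 357604) = sqrt(511268) = 2*sqrt(127817)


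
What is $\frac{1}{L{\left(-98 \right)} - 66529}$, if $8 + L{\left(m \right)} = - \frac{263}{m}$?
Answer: $- \frac{98}{6520363} \approx -1.503 \cdot 10^{-5}$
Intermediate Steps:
$L{\left(m \right)} = -8 - \frac{263}{m}$
$\frac{1}{L{\left(-98 \right)} - 66529} = \frac{1}{\left(-8 - \frac{263}{-98}\right) - 66529} = \frac{1}{\left(-8 - - \frac{263}{98}\right) - 66529} = \frac{1}{\left(-8 + \frac{263}{98}\right) - 66529} = \frac{1}{- \frac{521}{98} - 66529} = \frac{1}{- \frac{6520363}{98}} = - \frac{98}{6520363}$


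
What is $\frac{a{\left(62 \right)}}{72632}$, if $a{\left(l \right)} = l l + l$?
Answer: $\frac{279}{5188} \approx 0.053778$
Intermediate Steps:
$a{\left(l \right)} = l + l^{2}$ ($a{\left(l \right)} = l^{2} + l = l + l^{2}$)
$\frac{a{\left(62 \right)}}{72632} = \frac{62 \left(1 + 62\right)}{72632} = 62 \cdot 63 \cdot \frac{1}{72632} = 3906 \cdot \frac{1}{72632} = \frac{279}{5188}$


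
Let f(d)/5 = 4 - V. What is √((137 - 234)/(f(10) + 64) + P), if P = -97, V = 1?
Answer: 4*I*√38315/79 ≈ 9.911*I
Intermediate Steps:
f(d) = 15 (f(d) = 5*(4 - 1*1) = 5*(4 - 1) = 5*3 = 15)
√((137 - 234)/(f(10) + 64) + P) = √((137 - 234)/(15 + 64) - 97) = √(-97/79 - 97) = √(-7760/79) = 4*I*√38315/79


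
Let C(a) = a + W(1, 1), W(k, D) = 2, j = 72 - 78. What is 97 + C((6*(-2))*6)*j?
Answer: 517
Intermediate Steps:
j = -6
C(a) = 2 + a (C(a) = a + 2 = 2 + a)
97 + C((6*(-2))*6)*j = 97 + (2 + (6*(-2))*6)*(-6) = 97 + (2 - 12*6)*(-6) = 97 + (2 - 72)*(-6) = 97 - 70*(-6) = 97 + 420 = 517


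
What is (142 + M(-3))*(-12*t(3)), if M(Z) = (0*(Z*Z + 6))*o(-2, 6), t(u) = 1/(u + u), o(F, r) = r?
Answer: -284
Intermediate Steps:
t(u) = 1/(2*u)
M(Z) = 0 (M(Z) = (0*(Z*Z + 6))*6 = (0*(Z² + 6))*6 = (0*(6 + Z²))*6 = 0*6 = 0)
(142 + M(-3))*(-12*t(3)) = (142 + 0)*(-6/3) = 142*(-6/3) = 142*(-12*⅙) = 142*(-2) = -284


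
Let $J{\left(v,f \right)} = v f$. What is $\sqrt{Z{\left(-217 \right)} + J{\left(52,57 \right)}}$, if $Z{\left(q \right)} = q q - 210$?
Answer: $\sqrt{49843} \approx 223.26$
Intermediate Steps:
$J{\left(v,f \right)} = f v$
$Z{\left(q \right)} = -210 + q^{2}$ ($Z{\left(q \right)} = q^{2} - 210 = -210 + q^{2}$)
$\sqrt{Z{\left(-217 \right)} + J{\left(52,57 \right)}} = \sqrt{\left(-210 + \left(-217\right)^{2}\right) + 57 \cdot 52} = \sqrt{\left(-210 + 47089\right) + 2964} = \sqrt{46879 + 2964} = \sqrt{49843}$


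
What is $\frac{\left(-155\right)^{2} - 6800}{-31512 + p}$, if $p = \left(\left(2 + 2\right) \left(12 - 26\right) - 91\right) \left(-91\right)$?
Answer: $- \frac{265}{279} \approx -0.94982$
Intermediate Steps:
$p = 13377$ ($p = \left(4 \left(-14\right) - 91\right) \left(-91\right) = \left(-56 - 91\right) \left(-91\right) = \left(-147\right) \left(-91\right) = 13377$)
$\frac{\left(-155\right)^{2} - 6800}{-31512 + p} = \frac{\left(-155\right)^{2} - 6800}{-31512 + 13377} = \frac{24025 - 6800}{-18135} = 17225 \left(- \frac{1}{18135}\right) = - \frac{265}{279}$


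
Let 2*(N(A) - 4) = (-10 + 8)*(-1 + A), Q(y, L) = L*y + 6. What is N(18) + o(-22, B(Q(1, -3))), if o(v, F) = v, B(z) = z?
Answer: -35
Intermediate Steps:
Q(y, L) = 6 + L*y
N(A) = 5 - A (N(A) = 4 + ((-10 + 8)*(-1 + A))/2 = 4 + (-2*(-1 + A))/2 = 4 + (2 - 2*A)/2 = 4 + (1 - A) = 5 - A)
N(18) + o(-22, B(Q(1, -3))) = (5 - 1*18) - 22 = (5 - 18) - 22 = -13 - 22 = -35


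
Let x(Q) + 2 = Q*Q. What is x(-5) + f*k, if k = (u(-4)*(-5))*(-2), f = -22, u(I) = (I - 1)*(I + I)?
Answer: -8777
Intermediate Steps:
x(Q) = -2 + Q² (x(Q) = -2 + Q*Q = -2 + Q²)
u(I) = 2*I*(-1 + I) (u(I) = (-1 + I)*(2*I) = 2*I*(-1 + I))
k = 400 (k = ((2*(-4)*(-1 - 4))*(-5))*(-2) = ((2*(-4)*(-5))*(-5))*(-2) = (40*(-5))*(-2) = -200*(-2) = 400)
x(-5) + f*k = (-2 + (-5)²) - 22*400 = (-2 + 25) - 8800 = 23 - 8800 = -8777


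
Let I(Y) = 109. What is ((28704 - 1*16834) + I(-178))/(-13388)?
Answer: -11979/13388 ≈ -0.89476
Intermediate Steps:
((28704 - 1*16834) + I(-178))/(-13388) = ((28704 - 1*16834) + 109)/(-13388) = ((28704 - 16834) + 109)*(-1/13388) = (11870 + 109)*(-1/13388) = 11979*(-1/13388) = -11979/13388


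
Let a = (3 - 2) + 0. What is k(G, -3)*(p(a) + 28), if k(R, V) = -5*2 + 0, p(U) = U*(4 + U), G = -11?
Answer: -330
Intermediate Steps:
a = 1 (a = 1 + 0 = 1)
k(R, V) = -10 (k(R, V) = -10 + 0 = -10)
k(G, -3)*(p(a) + 28) = -10*(1*(4 + 1) + 28) = -10*(1*5 + 28) = -10*(5 + 28) = -10*33 = -330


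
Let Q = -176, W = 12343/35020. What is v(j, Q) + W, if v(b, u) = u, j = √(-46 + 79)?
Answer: -6151177/35020 ≈ -175.65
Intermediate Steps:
W = 12343/35020 (W = 12343*(1/35020) = 12343/35020 ≈ 0.35246)
j = √33 ≈ 5.7446
v(j, Q) + W = -176 + 12343/35020 = -6151177/35020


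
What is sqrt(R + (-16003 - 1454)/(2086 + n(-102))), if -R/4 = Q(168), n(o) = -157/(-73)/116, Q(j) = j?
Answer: 2*I*sqrt(48736507170305)/535285 ≈ 26.084*I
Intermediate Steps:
n(o) = 157/8468 (n(o) = -157*(-1/73)*(1/116) = (157/73)*(1/116) = 157/8468)
R = -672 (R = -4*168 = -672)
sqrt(R + (-16003 - 1454)/(2086 + n(-102))) = sqrt(-672 + (-16003 - 1454)/(2086 + 157/8468)) = sqrt(-672 - 17457/17664405/8468) = sqrt(-672 - 17457*8468/17664405) = sqrt(-672 - 4479572/535285) = sqrt(-364191092/535285) = 2*I*sqrt(48736507170305)/535285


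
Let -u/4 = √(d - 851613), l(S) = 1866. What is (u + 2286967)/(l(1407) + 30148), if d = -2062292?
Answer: 2286967/32014 - 2*I*√2913905/16007 ≈ 71.437 - 0.21328*I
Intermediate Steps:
u = -4*I*√2913905 (u = -4*√(-2062292 - 851613) = -4*I*√2913905 ≈ -6828.1*I)
(u + 2286967)/(l(1407) + 30148) = (-4*I*√2913905 + 2286967)/(1866 + 30148) = (2286967 - 4*I*√2913905)/32014 = (2286967 - 4*I*√2913905)*(1/32014) = 2286967/32014 - 2*I*√2913905/16007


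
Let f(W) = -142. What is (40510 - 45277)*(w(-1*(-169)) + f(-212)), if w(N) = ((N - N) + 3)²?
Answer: 634011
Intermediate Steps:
w(N) = 9 (w(N) = (0 + 3)² = 3² = 9)
(40510 - 45277)*(w(-1*(-169)) + f(-212)) = (40510 - 45277)*(9 - 142) = -4767*(-133) = 634011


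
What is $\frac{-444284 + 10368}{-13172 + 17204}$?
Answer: $- \frac{15497}{144} \approx -107.62$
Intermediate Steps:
$\frac{-444284 + 10368}{-13172 + 17204} = - \frac{433916}{4032} = \left(-433916\right) \frac{1}{4032} = - \frac{15497}{144}$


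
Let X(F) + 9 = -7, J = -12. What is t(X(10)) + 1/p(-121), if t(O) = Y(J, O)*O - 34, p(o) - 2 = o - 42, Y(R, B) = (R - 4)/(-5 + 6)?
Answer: 35741/161 ≈ 221.99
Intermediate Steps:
Y(R, B) = -4 + R (Y(R, B) = (-4 + R)/1 = (-4 + R)*1 = -4 + R)
X(F) = -16 (X(F) = -9 - 7 = -16)
p(o) = -40 + o (p(o) = 2 + (o - 42) = 2 + (-42 + o) = -40 + o)
t(O) = -34 - 16*O (t(O) = (-4 - 12)*O - 34 = -16*O - 34 = -34 - 16*O)
t(X(10)) + 1/p(-121) = (-34 - 16*(-16)) + 1/(-40 - 121) = (-34 + 256) + 1/(-161) = 222 - 1/161 = 35741/161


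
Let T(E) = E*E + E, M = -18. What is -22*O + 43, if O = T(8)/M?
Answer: 131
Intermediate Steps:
T(E) = E + E² (T(E) = E² + E = E + E²)
O = -4 (O = (8*(1 + 8))/(-18) = (8*9)*(-1/18) = 72*(-1/18) = -4)
-22*O + 43 = -22*(-4) + 43 = 88 + 43 = 131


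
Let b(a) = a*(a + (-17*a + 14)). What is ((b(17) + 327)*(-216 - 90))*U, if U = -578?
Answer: -717907212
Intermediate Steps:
b(a) = a*(14 - 16*a) (b(a) = a*(a + (14 - 17*a)) = a*(14 - 16*a))
((b(17) + 327)*(-216 - 90))*U = ((2*17*(7 - 8*17) + 327)*(-216 - 90))*(-578) = ((2*17*(7 - 136) + 327)*(-306))*(-578) = ((2*17*(-129) + 327)*(-306))*(-578) = ((-4386 + 327)*(-306))*(-578) = -4059*(-306)*(-578) = 1242054*(-578) = -717907212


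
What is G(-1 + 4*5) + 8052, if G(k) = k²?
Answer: 8413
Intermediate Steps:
G(-1 + 4*5) + 8052 = (-1 + 4*5)² + 8052 = (-1 + 20)² + 8052 = 19² + 8052 = 361 + 8052 = 8413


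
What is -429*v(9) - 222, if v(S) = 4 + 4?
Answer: -3654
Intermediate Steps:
v(S) = 8
-429*v(9) - 222 = -429*8 - 222 = -3432 - 222 = -3654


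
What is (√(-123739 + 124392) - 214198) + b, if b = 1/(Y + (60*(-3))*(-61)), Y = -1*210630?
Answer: -42764630701/199650 + √653 ≈ -2.1417e+5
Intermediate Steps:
Y = -210630
b = -1/199650 (b = 1/(-210630 + (60*(-3))*(-61)) = 1/(-210630 - 180*(-61)) = 1/(-210630 + 10980) = 1/(-199650) = -1/199650 ≈ -5.0088e-6)
(√(-123739 + 124392) - 214198) + b = (√(-123739 + 124392) - 214198) - 1/199650 = (√653 - 214198) - 1/199650 = (-214198 + √653) - 1/199650 = -42764630701/199650 + √653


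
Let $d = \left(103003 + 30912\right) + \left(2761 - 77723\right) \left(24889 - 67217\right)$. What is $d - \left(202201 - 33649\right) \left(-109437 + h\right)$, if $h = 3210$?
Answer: $21077898755$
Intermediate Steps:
$d = 3173125451$ ($d = 133915 - -3172991536 = 133915 + 3172991536 = 3173125451$)
$d - \left(202201 - 33649\right) \left(-109437 + h\right) = 3173125451 - \left(202201 - 33649\right) \left(-109437 + 3210\right) = 3173125451 - 168552 \left(-106227\right) = 3173125451 - -17904773304 = 3173125451 + 17904773304 = 21077898755$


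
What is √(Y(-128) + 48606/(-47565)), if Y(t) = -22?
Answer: 2*I*√1446816315/15855 ≈ 4.7981*I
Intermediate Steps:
√(Y(-128) + 48606/(-47565)) = √(-22 + 48606/(-47565)) = √(-22 + 48606*(-1/47565)) = √(-22 - 16202/15855) = √(-365012/15855) = 2*I*√1446816315/15855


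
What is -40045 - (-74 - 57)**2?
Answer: -57206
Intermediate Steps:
-40045 - (-74 - 57)**2 = -40045 - 1*(-131)**2 = -40045 - 1*17161 = -40045 - 17161 = -57206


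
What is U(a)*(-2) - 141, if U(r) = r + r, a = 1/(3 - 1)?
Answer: -143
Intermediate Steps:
a = ½ (a = 1/2 = ½ ≈ 0.50000)
U(r) = 2*r
U(a)*(-2) - 141 = (2*(½))*(-2) - 141 = 1*(-2) - 141 = -2 - 141 = -143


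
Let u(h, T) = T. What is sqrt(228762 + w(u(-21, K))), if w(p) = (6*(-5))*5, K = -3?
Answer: 2*sqrt(57153) ≈ 478.13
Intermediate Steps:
w(p) = -150 (w(p) = -30*5 = -150)
sqrt(228762 + w(u(-21, K))) = sqrt(228762 - 150) = sqrt(228612) = 2*sqrt(57153)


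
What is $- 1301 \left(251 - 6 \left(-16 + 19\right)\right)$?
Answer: $-303133$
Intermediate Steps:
$- 1301 \left(251 - 6 \left(-16 + 19\right)\right) = - 1301 \left(251 - 18\right) = \left(-1301\right) 233 = -303133$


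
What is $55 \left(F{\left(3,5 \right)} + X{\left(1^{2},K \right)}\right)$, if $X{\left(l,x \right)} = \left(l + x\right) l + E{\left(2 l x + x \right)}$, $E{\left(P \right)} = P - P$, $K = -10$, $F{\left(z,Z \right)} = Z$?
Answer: $-220$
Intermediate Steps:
$E{\left(P \right)} = 0$
$X{\left(l,x \right)} = l \left(l + x\right)$ ($X{\left(l,x \right)} = \left(l + x\right) l + 0 = l \left(l + x\right) + 0 = l \left(l + x\right)$)
$55 \left(F{\left(3,5 \right)} + X{\left(1^{2},K \right)}\right) = 55 \left(5 + 1^{2} \left(1^{2} - 10\right)\right) = 55 \left(5 + 1 \left(1 - 10\right)\right) = 55 \left(5 + 1 \left(-9\right)\right) = 55 \left(5 - 9\right) = 55 \left(-4\right) = -220$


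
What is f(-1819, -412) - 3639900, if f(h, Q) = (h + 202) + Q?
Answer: -3641929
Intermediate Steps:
f(h, Q) = 202 + Q + h (f(h, Q) = (202 + h) + Q = 202 + Q + h)
f(-1819, -412) - 3639900 = (202 - 412 - 1819) - 3639900 = -2029 - 3639900 = -3641929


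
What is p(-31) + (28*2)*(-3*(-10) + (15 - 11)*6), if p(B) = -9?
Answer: 3015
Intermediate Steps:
p(-31) + (28*2)*(-3*(-10) + (15 - 11)*6) = -9 + (28*2)*(-3*(-10) + (15 - 11)*6) = -9 + 56*(30 + 4*6) = -9 + 56*(30 + 24) = -9 + 56*54 = -9 + 3024 = 3015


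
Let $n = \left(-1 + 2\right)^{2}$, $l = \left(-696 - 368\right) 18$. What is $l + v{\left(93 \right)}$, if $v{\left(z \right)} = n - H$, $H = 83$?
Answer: $-19234$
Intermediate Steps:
$l = -19152$ ($l = \left(-1064\right) 18 = -19152$)
$n = 1$ ($n = 1^{2} = 1$)
$v{\left(z \right)} = -82$ ($v{\left(z \right)} = 1 - 83 = -82$)
$l + v{\left(93 \right)} = -19152 - 82 = -19234$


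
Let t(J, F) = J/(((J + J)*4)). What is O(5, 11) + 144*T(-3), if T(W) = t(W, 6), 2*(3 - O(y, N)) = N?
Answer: 31/2 ≈ 15.500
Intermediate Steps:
O(y, N) = 3 - N/2
t(J, F) = ⅛ (t(J, F) = J/(((2*J)*4)) = J/((8*J)) = J*(1/(8*J)) = ⅛)
T(W) = ⅛
O(5, 11) + 144*T(-3) = (3 - ½*11) + 144*(⅛) = (3 - 11/2) + 18 = -5/2 + 18 = 31/2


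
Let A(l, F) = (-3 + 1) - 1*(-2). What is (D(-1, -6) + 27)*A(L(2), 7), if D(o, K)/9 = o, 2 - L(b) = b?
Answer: 0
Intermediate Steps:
L(b) = 2 - b
D(o, K) = 9*o
A(l, F) = 0 (A(l, F) = -2 + 2 = 0)
(D(-1, -6) + 27)*A(L(2), 7) = (9*(-1) + 27)*0 = (-9 + 27)*0 = 18*0 = 0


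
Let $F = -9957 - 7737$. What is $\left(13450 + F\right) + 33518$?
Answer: $29274$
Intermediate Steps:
$F = -17694$ ($F = -9957 - 7737 = -17694$)
$\left(13450 + F\right) + 33518 = \left(13450 - 17694\right) + 33518 = -4244 + 33518 = 29274$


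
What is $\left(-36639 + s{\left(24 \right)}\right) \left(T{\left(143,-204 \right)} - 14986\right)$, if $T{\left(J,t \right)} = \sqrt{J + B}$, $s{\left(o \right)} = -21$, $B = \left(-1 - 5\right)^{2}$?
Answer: $549386760 - 36660 \sqrt{179} \approx 5.489 \cdot 10^{8}$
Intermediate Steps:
$B = 36$ ($B = \left(-6\right)^{2} = 36$)
$T{\left(J,t \right)} = \sqrt{36 + J}$ ($T{\left(J,t \right)} = \sqrt{J + 36} = \sqrt{36 + J}$)
$\left(-36639 + s{\left(24 \right)}\right) \left(T{\left(143,-204 \right)} - 14986\right) = \left(-36639 - 21\right) \left(\sqrt{36 + 143} - 14986\right) = - 36660 \left(\sqrt{179} - 14986\right) = - 36660 \left(-14986 + \sqrt{179}\right) = 549386760 - 36660 \sqrt{179}$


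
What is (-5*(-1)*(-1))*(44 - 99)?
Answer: 275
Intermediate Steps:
(-5*(-1)*(-1))*(44 - 99) = (5*(-1))*(-55) = -5*(-55) = 275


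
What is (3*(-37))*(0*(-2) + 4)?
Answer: -444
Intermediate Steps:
(3*(-37))*(0*(-2) + 4) = -111*(0 + 4) = -111*4 = -444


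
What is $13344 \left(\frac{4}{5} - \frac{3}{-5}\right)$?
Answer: $\frac{93408}{5} \approx 18682.0$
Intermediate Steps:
$13344 \left(\frac{4}{5} - \frac{3}{-5}\right) = 13344 \left(4 \cdot \frac{1}{5} - - \frac{3}{5}\right) = 13344 \left(\frac{4}{5} + \frac{3}{5}\right) = 13344 \cdot \frac{7}{5} = \frac{93408}{5}$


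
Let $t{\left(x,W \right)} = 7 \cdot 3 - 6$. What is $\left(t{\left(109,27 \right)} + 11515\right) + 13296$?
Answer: $24826$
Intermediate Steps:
$t{\left(x,W \right)} = 15$ ($t{\left(x,W \right)} = 21 - 6 = 15$)
$\left(t{\left(109,27 \right)} + 11515\right) + 13296 = \left(15 + 11515\right) + 13296 = 11530 + 13296 = 24826$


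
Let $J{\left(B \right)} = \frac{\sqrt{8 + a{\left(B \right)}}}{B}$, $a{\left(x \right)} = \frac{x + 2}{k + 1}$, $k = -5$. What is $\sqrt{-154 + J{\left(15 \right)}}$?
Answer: $\frac{\sqrt{-138600 + 30 \sqrt{15}}}{30} \approx 12.404 i$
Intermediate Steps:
$a{\left(x \right)} = - \frac{1}{2} - \frac{x}{4}$ ($a{\left(x \right)} = \frac{x + 2}{-5 + 1} = \frac{2 + x}{-4} = \left(2 + x\right) \left(- \frac{1}{4}\right) = - \frac{1}{2} - \frac{x}{4}$)
$J{\left(B \right)} = \frac{\sqrt{\frac{15}{2} - \frac{B}{4}}}{B}$ ($J{\left(B \right)} = \frac{\sqrt{8 - \left(\frac{1}{2} + \frac{B}{4}\right)}}{B} = \frac{\sqrt{\frac{15}{2} - \frac{B}{4}}}{B}$)
$\sqrt{-154 + J{\left(15 \right)}} = \sqrt{-154 + \frac{\sqrt{30 - 15}}{2 \cdot 15}} = \sqrt{-154 + \frac{1}{2} \cdot \frac{1}{15} \sqrt{30 - 15}} = \sqrt{-154 + \frac{1}{2} \cdot \frac{1}{15} \sqrt{15}} = \sqrt{-154 + \frac{\sqrt{15}}{30}}$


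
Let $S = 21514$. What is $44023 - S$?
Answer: $22509$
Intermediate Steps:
$44023 - S = 44023 - 21514 = 22509$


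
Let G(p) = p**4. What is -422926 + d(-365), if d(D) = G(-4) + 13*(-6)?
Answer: -422748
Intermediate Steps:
d(D) = 178 (d(D) = (-4)**4 + 13*(-6) = 256 - 78 = 178)
-422926 + d(-365) = -422926 + 178 = -422748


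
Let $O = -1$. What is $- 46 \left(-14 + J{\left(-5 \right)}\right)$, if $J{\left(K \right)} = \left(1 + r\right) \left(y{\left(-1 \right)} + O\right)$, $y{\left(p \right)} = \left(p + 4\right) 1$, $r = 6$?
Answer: $0$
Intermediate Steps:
$y{\left(p \right)} = 4 + p$ ($y{\left(p \right)} = \left(4 + p\right) 1 = 4 + p$)
$J{\left(K \right)} = 14$ ($J{\left(K \right)} = \left(1 + 6\right) \left(\left(4 - 1\right) - 1\right) = 7 \left(3 - 1\right) = 7 \cdot 2 = 14$)
$- 46 \left(-14 + J{\left(-5 \right)}\right) = - 46 \left(-14 + 14\right) = \left(-46\right) 0 = 0$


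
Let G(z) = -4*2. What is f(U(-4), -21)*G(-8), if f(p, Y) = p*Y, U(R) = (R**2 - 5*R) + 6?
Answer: 7056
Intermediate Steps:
G(z) = -8
U(R) = 6 + R**2 - 5*R
f(p, Y) = Y*p
f(U(-4), -21)*G(-8) = -21*(6 + (-4)**2 - 5*(-4))*(-8) = -21*(6 + 16 + 20)*(-8) = -21*42*(-8) = -882*(-8) = 7056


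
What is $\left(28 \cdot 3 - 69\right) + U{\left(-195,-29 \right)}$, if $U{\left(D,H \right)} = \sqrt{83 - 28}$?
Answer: $15 + \sqrt{55} \approx 22.416$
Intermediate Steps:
$U{\left(D,H \right)} = \sqrt{55}$
$\left(28 \cdot 3 - 69\right) + U{\left(-195,-29 \right)} = \left(28 \cdot 3 - 69\right) + \sqrt{55} = \left(84 - 69\right) + \sqrt{55} = 15 + \sqrt{55}$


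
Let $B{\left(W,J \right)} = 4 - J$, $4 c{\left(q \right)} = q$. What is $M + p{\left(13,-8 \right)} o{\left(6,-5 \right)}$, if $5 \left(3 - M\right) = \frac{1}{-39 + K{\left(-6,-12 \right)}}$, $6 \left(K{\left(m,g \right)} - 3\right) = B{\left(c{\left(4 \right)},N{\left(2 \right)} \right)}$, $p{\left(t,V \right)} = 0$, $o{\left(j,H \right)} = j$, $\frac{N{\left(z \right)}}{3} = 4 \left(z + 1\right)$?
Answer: $\frac{1863}{620} \approx 3.0048$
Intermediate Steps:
$N{\left(z \right)} = 12 + 12 z$ ($N{\left(z \right)} = 3 \cdot 4 \left(z + 1\right) = 3 \cdot 4 \left(1 + z\right) = 3 \left(4 + 4 z\right) = 12 + 12 z$)
$c{\left(q \right)} = \frac{q}{4}$
$K{\left(m,g \right)} = - \frac{7}{3}$ ($K{\left(m,g \right)} = 3 + \frac{4 - \left(12 + 12 \cdot 2\right)}{6} = 3 + \frac{4 - \left(12 + 24\right)}{6} = 3 + \frac{4 - 36}{6} = 3 + \frac{1}{6} \left(-32\right) = 3 - \frac{16}{3} = - \frac{7}{3}$)
$M = \frac{1863}{620}$ ($M = 3 - \frac{1}{5 \left(-39 - \frac{7}{3}\right)} = 3 - \frac{1}{5 \left(- \frac{124}{3}\right)} = 3 - - \frac{3}{620} = 3 + \frac{3}{620} = \frac{1863}{620} \approx 3.0048$)
$M + p{\left(13,-8 \right)} o{\left(6,-5 \right)} = \frac{1863}{620} + 0 \cdot 6 = \frac{1863}{620} + 0 = \frac{1863}{620}$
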